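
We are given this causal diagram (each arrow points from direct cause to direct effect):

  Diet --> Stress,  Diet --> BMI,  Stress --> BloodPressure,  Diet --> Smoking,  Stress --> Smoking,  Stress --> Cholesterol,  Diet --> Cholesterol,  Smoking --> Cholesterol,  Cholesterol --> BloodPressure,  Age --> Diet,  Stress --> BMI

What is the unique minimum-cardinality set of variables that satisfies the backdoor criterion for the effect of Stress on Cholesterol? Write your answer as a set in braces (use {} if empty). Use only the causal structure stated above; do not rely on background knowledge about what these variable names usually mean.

{Diet}

Variables eligible for adjustment (non-descendants of Stress, excluding Stress and Cholesterol): {Age, Diet}.
Backdoor paths from Stress to Cholesterol:
  P1: Stress <- Diet -> Smoking -> Cholesterol
  P2: Stress <- Diet -> Cholesterol
The empty set is not sufficient: P1 (Stress <- Diet -> Smoking -> Cholesterol) has no collider blocking it and no conditioned non-collider, so it is open.
Try {Diet}:
  P1: blocked at fork node Diet ∈ conditioning set.
  P2: blocked at fork node Diet ∈ conditioning set.
{Diet} contains no descendant of Stress and blocks every backdoor path.
No other singleton works — e.g. {Age} leaves P1 open — so {Diet} is the unique smallest valid adjustment set.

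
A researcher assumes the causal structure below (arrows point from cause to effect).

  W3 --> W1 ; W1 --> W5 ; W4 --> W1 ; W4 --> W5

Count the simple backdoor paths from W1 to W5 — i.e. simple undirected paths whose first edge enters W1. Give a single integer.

1

A backdoor path from W1 to W5 is any simple undirected path whose first edge points into W1 (i.e. leaves W1 via a parent).
Parents of W1: {W3, W4}.
Enumerating:
  P1: W1 <- W4 -> W5
That exhausts the simple backdoor paths. Count: 1.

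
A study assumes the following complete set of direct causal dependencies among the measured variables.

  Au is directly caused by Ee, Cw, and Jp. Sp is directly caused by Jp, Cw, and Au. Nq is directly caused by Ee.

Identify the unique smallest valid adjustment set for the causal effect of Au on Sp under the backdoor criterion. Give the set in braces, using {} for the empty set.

{Cw, Jp}

Variables eligible for adjustment (non-descendants of Au, excluding Au and Sp): {Cw, Ee, Jp, Nq}.
Backdoor paths from Au to Sp:
  P1: Au <- Cw -> Sp
  P2: Au <- Jp -> Sp
The empty set is not sufficient: P1 (Au <- Cw -> Sp) has no collider blocking it and no conditioned non-collider, so it is open.
Try {Cw, Jp}:
  P1: blocked at fork node Cw ∈ conditioning set.
  P2: blocked at fork node Jp ∈ conditioning set.
{Cw, Jp} contains no descendant of Au and blocks every backdoor path.
Every element of {Cw, Jp} is needed (dropping Cw leaves P1 open; dropping Jp leaves P2 open), so no proper subset is valid.
Among all size-2 subsets of the eligible variables, only {Cw, Jp} blocks every backdoor path, so it is the unique smallest valid adjustment set.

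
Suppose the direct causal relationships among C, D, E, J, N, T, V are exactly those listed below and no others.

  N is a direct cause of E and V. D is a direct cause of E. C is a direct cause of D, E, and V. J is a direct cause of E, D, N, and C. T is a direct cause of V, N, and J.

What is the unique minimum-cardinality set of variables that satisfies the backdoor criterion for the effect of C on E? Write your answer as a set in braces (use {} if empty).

{J}

Variables eligible for adjustment (non-descendants of C, excluding C and E): {J, N, T}.
Backdoor paths from C to E:
  P1: C <- J <- T -> N -> E
  P2: C <- J <- T -> V <- N -> E
  P3: C <- J -> N -> E
  P4: C <- J -> D -> E
  P5: C <- J -> E
The empty set is not sufficient: P1 (C <- J <- T -> N -> E) has no collider blocking it and no conditioned non-collider, so it is open.
Try {J}:
  P1: blocked at chain node J ∈ conditioning set.
  P2: blocked at chain node J ∈ conditioning set.
  P3: blocked at fork node J ∈ conditioning set.
  P4: blocked at fork node J ∈ conditioning set.
  P5: blocked at fork node J ∈ conditioning set.
{J} contains no descendant of C and blocks every backdoor path.
No other singleton works — e.g. {T} leaves P3 open — so {J} is the unique smallest valid adjustment set.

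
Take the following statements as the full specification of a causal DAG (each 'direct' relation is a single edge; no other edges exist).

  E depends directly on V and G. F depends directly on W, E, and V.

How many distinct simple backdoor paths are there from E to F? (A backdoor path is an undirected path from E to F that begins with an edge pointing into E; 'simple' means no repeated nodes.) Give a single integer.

1

A backdoor path from E to F is any simple undirected path whose first edge points into E (i.e. leaves E via a parent).
Parents of E: {G, V}.
Enumerating:
  P1: E <- V -> F
That exhausts the simple backdoor paths. Count: 1.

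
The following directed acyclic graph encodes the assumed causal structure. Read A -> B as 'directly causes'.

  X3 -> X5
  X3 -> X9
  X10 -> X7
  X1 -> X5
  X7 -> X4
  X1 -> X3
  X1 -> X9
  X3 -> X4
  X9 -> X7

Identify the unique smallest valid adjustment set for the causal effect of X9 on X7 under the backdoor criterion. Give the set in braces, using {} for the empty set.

Variables eligible for adjustment (non-descendants of X9, excluding X9 and X7): {X1, X10, X3, X5}.
Backdoor paths from X9 to X7:
  P1: X9 <- X1 -> X3 -> X4 <- X7
  P2: X9 <- X1 -> X5 <- X3 -> X4 <- X7
  P3: X9 <- X3 -> X4 <- X7
Each backdoor path contains an unconditioned collider, so every path is already blocked with the empty conditioning set:
  P1: blocked at collider X4 (neither it nor any descendant is in the conditioning set).
  P2: blocked at collider X5 (neither it nor any descendant is in the conditioning set).
  P3: blocked at collider X4 (neither it nor any descendant is in the conditioning set).
The empty set is therefore the unique smallest valid set.

{}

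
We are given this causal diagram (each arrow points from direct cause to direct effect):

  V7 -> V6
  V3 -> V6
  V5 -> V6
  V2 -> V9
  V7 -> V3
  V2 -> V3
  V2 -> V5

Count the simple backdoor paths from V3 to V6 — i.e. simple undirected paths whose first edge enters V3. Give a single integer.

2

A backdoor path from V3 to V6 is any simple undirected path whose first edge points into V3 (i.e. leaves V3 via a parent).
Parents of V3: {V2, V7}.
Enumerating:
  P1: V3 <- V2 -> V5 -> V6
  P2: V3 <- V7 -> V6
That exhausts the simple backdoor paths. Count: 2.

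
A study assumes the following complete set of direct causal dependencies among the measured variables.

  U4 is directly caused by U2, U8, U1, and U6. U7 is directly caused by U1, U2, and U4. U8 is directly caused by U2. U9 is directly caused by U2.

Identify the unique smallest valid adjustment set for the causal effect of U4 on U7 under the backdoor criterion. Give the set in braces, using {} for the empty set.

{U1, U2}

Variables eligible for adjustment (non-descendants of U4, excluding U4 and U7): {U1, U2, U6, U8, U9}.
Backdoor paths from U4 to U7:
  P1: U4 <- U2 -> U7
  P2: U4 <- U8 <- U2 -> U7
  P3: U4 <- U1 -> U7
The empty set is not sufficient: P1 (U4 <- U2 -> U7) has no collider blocking it and no conditioned non-collider, so it is open.
Try {U1, U2}:
  P1: blocked at fork node U2 ∈ conditioning set.
  P2: blocked at fork node U2 ∈ conditioning set.
  P3: blocked at fork node U1 ∈ conditioning set.
{U1, U2} contains no descendant of U4 and blocks every backdoor path.
Every element of {U1, U2} is needed (dropping U1 leaves P3 open; dropping U2 leaves P1 open), so no proper subset is valid.
Among all size-2 subsets of the eligible variables, only {U1, U2} blocks every backdoor path, so it is the unique smallest valid adjustment set.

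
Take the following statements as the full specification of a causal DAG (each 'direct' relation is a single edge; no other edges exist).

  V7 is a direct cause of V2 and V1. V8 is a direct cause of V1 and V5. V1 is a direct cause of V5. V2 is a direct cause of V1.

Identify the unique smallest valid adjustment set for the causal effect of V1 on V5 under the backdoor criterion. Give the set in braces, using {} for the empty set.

{V8}

Variables eligible for adjustment (non-descendants of V1, excluding V1 and V5): {V2, V7, V8}.
Backdoor paths from V1 to V5:
  P1: V1 <- V8 -> V5
The empty set is not sufficient: P1 (V1 <- V8 -> V5) has no collider blocking it and no conditioned non-collider, so it is open.
Try {V8}:
  P1: blocked at fork node V8 ∈ conditioning set.
{V8} contains no descendant of V1 and blocks every backdoor path.
No other singleton works — e.g. {V7} leaves P1 open — so {V8} is the unique smallest valid adjustment set.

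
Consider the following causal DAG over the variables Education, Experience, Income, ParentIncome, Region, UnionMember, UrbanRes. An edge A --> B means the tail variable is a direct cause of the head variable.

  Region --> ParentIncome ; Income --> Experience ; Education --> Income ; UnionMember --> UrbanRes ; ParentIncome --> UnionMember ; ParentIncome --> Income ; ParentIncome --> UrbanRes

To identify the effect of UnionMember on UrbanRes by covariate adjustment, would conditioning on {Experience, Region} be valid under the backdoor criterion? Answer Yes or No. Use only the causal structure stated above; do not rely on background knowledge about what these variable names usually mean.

No

Backdoor paths from UnionMember to UrbanRes (paths whose first edge points into UnionMember):
  P1: UnionMember <- ParentIncome -> UrbanRes
Condition 1 (no descendant of UnionMember in the set): holds — descendants of UnionMember are {UrbanRes}; none are in {Experience, Region}.
Condition 2 (every backdoor path blocked by {Experience, Region}):
  P1: open — no interior node is in the conditioning set.
{Experience, Region} does not satisfy the backdoor criterion.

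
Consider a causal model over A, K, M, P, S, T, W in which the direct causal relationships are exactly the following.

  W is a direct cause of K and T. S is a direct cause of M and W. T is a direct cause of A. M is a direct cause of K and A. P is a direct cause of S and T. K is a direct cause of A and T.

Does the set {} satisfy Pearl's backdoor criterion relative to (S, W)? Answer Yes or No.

Yes

Backdoor paths from S to W (paths whose first edge points into S):
  P1: S <- P -> T <- W
  P2: S <- P -> T <- K <- W
  P3: S <- P -> T -> A <- M -> K <- W
  P4: S <- P -> T -> A <- K <- W
Condition 1 (no descendant of S in the set): holds — descendants of S are {A, K, M, T, W}; none are in {}.
Condition 2 (every backdoor path blocked by {}):
  P1: blocked at collider T (neither it nor any descendant is in the conditioning set).
  P2: blocked at collider T (neither it nor any descendant is in the conditioning set).
  P3: blocked at collider A (neither it nor any descendant is in the conditioning set).
  P4: blocked at collider A (neither it nor any descendant is in the conditioning set).
{} satisfies the backdoor criterion.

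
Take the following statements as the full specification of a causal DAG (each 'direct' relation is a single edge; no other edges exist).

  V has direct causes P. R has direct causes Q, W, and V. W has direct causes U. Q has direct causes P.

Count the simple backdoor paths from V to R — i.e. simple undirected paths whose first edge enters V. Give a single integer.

1

A backdoor path from V to R is any simple undirected path whose first edge points into V (i.e. leaves V via a parent).
Parents of V: {P}.
Enumerating:
  P1: V <- P -> Q -> R
That exhausts the simple backdoor paths. Count: 1.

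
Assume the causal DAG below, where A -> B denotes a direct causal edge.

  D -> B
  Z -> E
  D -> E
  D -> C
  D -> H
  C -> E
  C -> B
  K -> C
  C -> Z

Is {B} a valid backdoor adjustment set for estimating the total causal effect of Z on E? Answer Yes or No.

Backdoor paths from Z to E (paths whose first edge points into Z):
  P1: Z <- C <- D -> E
  P2: Z <- C -> B <- D -> E
  P3: Z <- C -> E
Condition 1 (no descendant of Z in the set): holds — descendants of Z are {E}; none are in {B}.
Condition 2 (every backdoor path blocked by {B}):
  P1: open — no interior node is in the conditioning set.
  P2: open — collider(s) B are conditioned on (or have a conditioned descendant) and no non-collider on the path is in the set.
  P3: open — no interior node is in the conditioning set.
{B} does not satisfy the backdoor criterion.

No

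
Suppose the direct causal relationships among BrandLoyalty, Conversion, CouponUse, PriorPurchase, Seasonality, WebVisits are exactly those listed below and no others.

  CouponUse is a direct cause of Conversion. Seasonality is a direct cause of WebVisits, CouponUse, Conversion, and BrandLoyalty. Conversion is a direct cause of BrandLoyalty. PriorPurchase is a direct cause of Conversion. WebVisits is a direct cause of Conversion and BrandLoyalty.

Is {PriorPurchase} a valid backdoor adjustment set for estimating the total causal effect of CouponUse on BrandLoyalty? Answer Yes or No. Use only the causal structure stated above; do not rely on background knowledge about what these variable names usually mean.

No

Backdoor paths from CouponUse to BrandLoyalty (paths whose first edge points into CouponUse):
  P1: CouponUse <- Seasonality -> WebVisits -> Conversion -> BrandLoyalty
  P2: CouponUse <- Seasonality -> WebVisits -> BrandLoyalty
  P3: CouponUse <- Seasonality -> Conversion <- WebVisits -> BrandLoyalty
  P4: CouponUse <- Seasonality -> Conversion -> BrandLoyalty
  P5: CouponUse <- Seasonality -> BrandLoyalty
Condition 1 (no descendant of CouponUse in the set): holds — descendants of CouponUse are {BrandLoyalty, Conversion}; none are in {PriorPurchase}.
Condition 2 (every backdoor path blocked by {PriorPurchase}):
  P1: open — no interior node is in the conditioning set.
  P2: open — no interior node is in the conditioning set.
  P3: blocked at collider Conversion (neither it nor any descendant is in the conditioning set).
  P4: open — no interior node is in the conditioning set.
  P5: open — no interior node is in the conditioning set.
{PriorPurchase} does not satisfy the backdoor criterion.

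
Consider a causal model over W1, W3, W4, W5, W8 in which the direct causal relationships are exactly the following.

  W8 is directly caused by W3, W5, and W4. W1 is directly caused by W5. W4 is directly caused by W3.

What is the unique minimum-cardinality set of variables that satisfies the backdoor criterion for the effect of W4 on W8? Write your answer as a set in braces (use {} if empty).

Variables eligible for adjustment (non-descendants of W4, excluding W4 and W8): {W1, W3, W5}.
Backdoor paths from W4 to W8:
  P1: W4 <- W3 -> W8
The empty set is not sufficient: P1 (W4 <- W3 -> W8) has no collider blocking it and no conditioned non-collider, so it is open.
Try {W3}:
  P1: blocked at fork node W3 ∈ conditioning set.
{W3} contains no descendant of W4 and blocks every backdoor path.
No other singleton works — e.g. {W5} leaves P1 open — so {W3} is the unique smallest valid adjustment set.

{W3}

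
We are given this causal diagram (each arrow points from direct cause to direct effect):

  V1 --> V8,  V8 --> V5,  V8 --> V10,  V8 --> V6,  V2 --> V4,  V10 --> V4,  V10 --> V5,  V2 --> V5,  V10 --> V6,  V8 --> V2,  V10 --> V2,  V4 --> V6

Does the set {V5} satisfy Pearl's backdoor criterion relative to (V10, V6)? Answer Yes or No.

No

Backdoor paths from V10 to V6 (paths whose first edge points into V10):
  P1: V10 <- V8 -> V2 -> V4 -> V6
  P2: V10 <- V8 -> V5 <- V2 -> V4 -> V6
  P3: V10 <- V8 -> V6
Condition 1 (no descendant of V10 in the set): FAILS — V5 is a descendant of V10.
Condition 2 (every backdoor path blocked by {V5}):
  P1: open — no interior node is in the conditioning set.
  P2: open — collider(s) V5 are conditioned on (or have a conditioned descendant) and no non-collider on the path is in the set.
  P3: open — no interior node is in the conditioning set.
{V5} does not satisfy the backdoor criterion.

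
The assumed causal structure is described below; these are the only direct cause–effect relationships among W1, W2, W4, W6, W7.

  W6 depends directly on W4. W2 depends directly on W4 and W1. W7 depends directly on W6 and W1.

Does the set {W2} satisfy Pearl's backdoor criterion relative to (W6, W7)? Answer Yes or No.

Backdoor paths from W6 to W7 (paths whose first edge points into W6):
  P1: W6 <- W4 -> W2 <- W1 -> W7
Condition 1 (no descendant of W6 in the set): holds — descendants of W6 are {W7}; none are in {W2}.
Condition 2 (every backdoor path blocked by {W2}):
  P1: open — collider(s) W2 are conditioned on (or have a conditioned descendant) and no non-collider on the path is in the set.
{W2} does not satisfy the backdoor criterion.

No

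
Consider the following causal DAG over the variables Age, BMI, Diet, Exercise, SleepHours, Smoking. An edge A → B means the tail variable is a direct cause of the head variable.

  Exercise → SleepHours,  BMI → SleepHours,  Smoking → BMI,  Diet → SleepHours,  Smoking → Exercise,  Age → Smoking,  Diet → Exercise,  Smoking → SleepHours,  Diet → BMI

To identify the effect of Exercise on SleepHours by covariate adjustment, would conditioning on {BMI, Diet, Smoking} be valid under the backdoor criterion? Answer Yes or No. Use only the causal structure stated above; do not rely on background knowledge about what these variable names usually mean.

Yes

Backdoor paths from Exercise to SleepHours (paths whose first edge points into Exercise):
  P1: Exercise <- Smoking -> BMI <- Diet -> SleepHours
  P2: Exercise <- Smoking -> BMI -> SleepHours
  P3: Exercise <- Smoking -> SleepHours
  P4: Exercise <- Diet -> BMI <- Smoking -> SleepHours
  P5: Exercise <- Diet -> BMI -> SleepHours
  P6: Exercise <- Diet -> SleepHours
Condition 1 (no descendant of Exercise in the set): holds — descendants of Exercise are {SleepHours}; none are in {BMI, Diet, Smoking}.
Condition 2 (every backdoor path blocked by {BMI, Diet, Smoking}):
  P1: blocked at fork node Smoking ∈ conditioning set.
  P2: blocked at fork node Smoking ∈ conditioning set.
  P3: blocked at fork node Smoking ∈ conditioning set.
  P4: blocked at fork node Diet ∈ conditioning set.
  P5: blocked at fork node Diet ∈ conditioning set.
  P6: blocked at fork node Diet ∈ conditioning set.
{BMI, Diet, Smoking} satisfies the backdoor criterion.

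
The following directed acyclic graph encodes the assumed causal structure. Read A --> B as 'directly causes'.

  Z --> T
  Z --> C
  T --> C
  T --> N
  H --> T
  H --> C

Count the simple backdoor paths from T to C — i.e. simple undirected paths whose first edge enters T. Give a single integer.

2

A backdoor path from T to C is any simple undirected path whose first edge points into T (i.e. leaves T via a parent).
Parents of T: {H, Z}.
Enumerating:
  P1: T <- Z -> C
  P2: T <- H -> C
That exhausts the simple backdoor paths. Count: 2.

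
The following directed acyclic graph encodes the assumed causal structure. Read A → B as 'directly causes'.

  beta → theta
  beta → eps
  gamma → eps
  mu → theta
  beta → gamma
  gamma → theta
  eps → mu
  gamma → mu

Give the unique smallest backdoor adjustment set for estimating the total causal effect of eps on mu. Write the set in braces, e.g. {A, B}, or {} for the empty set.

Variables eligible for adjustment (non-descendants of eps, excluding eps and mu): {beta, gamma}.
Backdoor paths from eps to mu:
  P1: eps <- beta -> gamma -> mu
  P2: eps <- beta -> gamma -> theta <- mu
  P3: eps <- beta -> theta <- gamma -> mu
  P4: eps <- beta -> theta <- mu
  P5: eps <- gamma <- beta -> theta <- mu
  P6: eps <- gamma -> mu
  P7: eps <- gamma -> theta <- mu
The empty set is not sufficient: P1 (eps <- beta -> gamma -> mu) has no collider blocking it and no conditioned non-collider, so it is open.
Try {gamma}:
  P1: blocked at chain node gamma ∈ conditioning set.
  P2: blocked at chain node gamma ∈ conditioning set.
  P3: blocked at collider theta (neither it nor any descendant is in the conditioning set).
  P4: blocked at collider theta (neither it nor any descendant is in the conditioning set).
  P5: blocked at chain node gamma ∈ conditioning set.
  P6: blocked at fork node gamma ∈ conditioning set.
  P7: blocked at fork node gamma ∈ conditioning set.
{gamma} contains no descendant of eps and blocks every backdoor path.
No other singleton works — e.g. {beta} leaves P6 open — so {gamma} is the unique smallest valid adjustment set.

{gamma}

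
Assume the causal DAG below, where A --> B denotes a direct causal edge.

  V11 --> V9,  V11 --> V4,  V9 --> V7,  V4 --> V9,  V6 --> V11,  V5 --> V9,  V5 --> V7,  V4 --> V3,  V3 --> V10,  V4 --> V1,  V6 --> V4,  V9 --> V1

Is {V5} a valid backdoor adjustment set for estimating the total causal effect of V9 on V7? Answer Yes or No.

Yes

Backdoor paths from V9 to V7 (paths whose first edge points into V9):
  P1: V9 <- V5 -> V7
Condition 1 (no descendant of V9 in the set): holds — descendants of V9 are {V1, V7}; none are in {V5}.
Condition 2 (every backdoor path blocked by {V5}):
  P1: blocked at fork node V5 ∈ conditioning set.
{V5} satisfies the backdoor criterion.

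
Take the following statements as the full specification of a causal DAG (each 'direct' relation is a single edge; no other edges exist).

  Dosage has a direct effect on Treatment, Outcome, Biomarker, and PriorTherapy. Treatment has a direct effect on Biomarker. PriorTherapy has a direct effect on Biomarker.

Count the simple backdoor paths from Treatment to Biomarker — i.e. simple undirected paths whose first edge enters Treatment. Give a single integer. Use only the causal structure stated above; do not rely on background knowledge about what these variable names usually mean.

2

A backdoor path from Treatment to Biomarker is any simple undirected path whose first edge points into Treatment (i.e. leaves Treatment via a parent).
Parents of Treatment: {Dosage}.
Enumerating:
  P1: Treatment <- Dosage -> PriorTherapy -> Biomarker
  P2: Treatment <- Dosage -> Biomarker
That exhausts the simple backdoor paths. Count: 2.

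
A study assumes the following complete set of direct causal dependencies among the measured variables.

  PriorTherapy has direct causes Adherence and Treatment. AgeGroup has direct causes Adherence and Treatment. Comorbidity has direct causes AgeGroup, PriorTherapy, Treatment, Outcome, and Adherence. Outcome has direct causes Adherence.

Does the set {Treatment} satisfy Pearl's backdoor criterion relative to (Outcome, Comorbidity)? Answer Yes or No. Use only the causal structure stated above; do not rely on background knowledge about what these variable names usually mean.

No

Backdoor paths from Outcome to Comorbidity (paths whose first edge points into Outcome):
  P1: Outcome <- Adherence -> PriorTherapy <- Treatment -> AgeGroup -> Comorbidity
  P2: Outcome <- Adherence -> PriorTherapy <- Treatment -> Comorbidity
  P3: Outcome <- Adherence -> PriorTherapy -> Comorbidity
  P4: Outcome <- Adherence -> AgeGroup <- Treatment -> PriorTherapy -> Comorbidity
  P5: Outcome <- Adherence -> AgeGroup <- Treatment -> Comorbidity
  P6: Outcome <- Adherence -> AgeGroup -> Comorbidity
  P7: Outcome <- Adherence -> Comorbidity
Condition 1 (no descendant of Outcome in the set): holds — descendants of Outcome are {Comorbidity}; none are in {Treatment}.
Condition 2 (every backdoor path blocked by {Treatment}):
  P1: blocked at collider PriorTherapy (neither it nor any descendant is in the conditioning set).
  P2: blocked at collider PriorTherapy (neither it nor any descendant is in the conditioning set).
  P3: open — no interior node is in the conditioning set.
  P4: blocked at collider AgeGroup (neither it nor any descendant is in the conditioning set).
  P5: blocked at collider AgeGroup (neither it nor any descendant is in the conditioning set).
  P6: open — no interior node is in the conditioning set.
  P7: open — no interior node is in the conditioning set.
{Treatment} does not satisfy the backdoor criterion.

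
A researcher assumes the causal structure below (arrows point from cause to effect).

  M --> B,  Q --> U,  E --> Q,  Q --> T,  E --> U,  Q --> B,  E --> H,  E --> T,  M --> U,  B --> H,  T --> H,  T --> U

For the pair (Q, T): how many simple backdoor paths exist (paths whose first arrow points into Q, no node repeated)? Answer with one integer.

A backdoor path from Q to T is any simple undirected path whose first edge points into Q (i.e. leaves Q via a parent).
Parents of Q: {E}.
Enumerating:
  P1: Q <- E -> T
  P2: Q <- E -> U <- M -> B -> H <- T
  P3: Q <- E -> U <- T
  P4: Q <- E -> H <- B <- M -> U <- T
  P5: Q <- E -> H <- T
That exhausts the simple backdoor paths. Count: 5.

5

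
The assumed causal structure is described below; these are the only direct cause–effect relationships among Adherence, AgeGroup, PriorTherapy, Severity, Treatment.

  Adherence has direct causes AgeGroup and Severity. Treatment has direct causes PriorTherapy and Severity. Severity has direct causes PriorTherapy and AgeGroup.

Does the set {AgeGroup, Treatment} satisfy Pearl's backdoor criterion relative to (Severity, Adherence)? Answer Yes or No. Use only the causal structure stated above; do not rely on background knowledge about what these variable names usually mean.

No

Backdoor paths from Severity to Adherence (paths whose first edge points into Severity):
  P1: Severity <- AgeGroup -> Adherence
Condition 1 (no descendant of Severity in the set): FAILS — Treatment is a descendant of Severity.
Condition 2 (every backdoor path blocked by {AgeGroup, Treatment}):
  P1: blocked at fork node AgeGroup ∈ conditioning set.
{AgeGroup, Treatment} does not satisfy the backdoor criterion.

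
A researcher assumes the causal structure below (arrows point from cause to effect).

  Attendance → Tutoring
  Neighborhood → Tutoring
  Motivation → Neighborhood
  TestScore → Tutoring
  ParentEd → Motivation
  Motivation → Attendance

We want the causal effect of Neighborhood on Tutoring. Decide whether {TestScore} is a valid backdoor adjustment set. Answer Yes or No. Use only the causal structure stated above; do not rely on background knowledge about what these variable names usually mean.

Backdoor paths from Neighborhood to Tutoring (paths whose first edge points into Neighborhood):
  P1: Neighborhood <- Motivation -> Attendance -> Tutoring
Condition 1 (no descendant of Neighborhood in the set): holds — descendants of Neighborhood are {Tutoring}; none are in {TestScore}.
Condition 2 (every backdoor path blocked by {TestScore}):
  P1: open — no interior node is in the conditioning set.
{TestScore} does not satisfy the backdoor criterion.

No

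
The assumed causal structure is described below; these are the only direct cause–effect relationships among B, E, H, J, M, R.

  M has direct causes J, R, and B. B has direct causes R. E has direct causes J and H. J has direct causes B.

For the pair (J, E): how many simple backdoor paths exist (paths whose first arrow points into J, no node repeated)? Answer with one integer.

0

A backdoor path from J to E is any simple undirected path whose first edge points into J (i.e. leaves J via a parent).
Parents of J: {B}.
No simple path from any parent of J reaches E without revisiting J, so there are no backdoor paths.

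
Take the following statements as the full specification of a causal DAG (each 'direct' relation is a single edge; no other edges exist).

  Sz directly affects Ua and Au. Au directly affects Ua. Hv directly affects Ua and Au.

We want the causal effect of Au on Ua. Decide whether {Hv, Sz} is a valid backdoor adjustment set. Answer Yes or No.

Yes

Backdoor paths from Au to Ua (paths whose first edge points into Au):
  P1: Au <- Sz -> Ua
  P2: Au <- Hv -> Ua
Condition 1 (no descendant of Au in the set): holds — descendants of Au are {Ua}; none are in {Hv, Sz}.
Condition 2 (every backdoor path blocked by {Hv, Sz}):
  P1: blocked at fork node Sz ∈ conditioning set.
  P2: blocked at fork node Hv ∈ conditioning set.
{Hv, Sz} satisfies the backdoor criterion.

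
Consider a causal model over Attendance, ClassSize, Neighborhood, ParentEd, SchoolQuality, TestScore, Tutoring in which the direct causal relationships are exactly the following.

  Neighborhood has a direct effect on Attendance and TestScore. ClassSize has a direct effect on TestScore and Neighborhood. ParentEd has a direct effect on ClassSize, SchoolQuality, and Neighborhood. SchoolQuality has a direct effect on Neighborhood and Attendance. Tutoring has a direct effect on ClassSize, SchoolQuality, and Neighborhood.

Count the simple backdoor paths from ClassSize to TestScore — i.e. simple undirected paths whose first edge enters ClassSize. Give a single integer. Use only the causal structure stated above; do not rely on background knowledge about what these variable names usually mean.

A backdoor path from ClassSize to TestScore is any simple undirected path whose first edge points into ClassSize (i.e. leaves ClassSize via a parent).
Parents of ClassSize: {ParentEd, Tutoring}.
Enumerating:
  P1: ClassSize <- ParentEd -> SchoolQuality <- Tutoring -> Neighborhood -> TestScore
  P2: ClassSize <- ParentEd -> SchoolQuality -> Neighborhood -> TestScore
  P3: ClassSize <- ParentEd -> SchoolQuality -> Attendance <- Neighborhood -> TestScore
  P4: ClassSize <- ParentEd -> Neighborhood -> TestScore
  P5: ClassSize <- Tutoring -> SchoolQuality <- ParentEd -> Neighborhood -> TestScore
  P6: ClassSize <- Tutoring -> SchoolQuality -> Neighborhood -> TestScore
  P7: ClassSize <- Tutoring -> SchoolQuality -> Attendance <- Neighborhood -> TestScore
  P8: ClassSize <- Tutoring -> Neighborhood -> TestScore
That exhausts the simple backdoor paths. Count: 8.

8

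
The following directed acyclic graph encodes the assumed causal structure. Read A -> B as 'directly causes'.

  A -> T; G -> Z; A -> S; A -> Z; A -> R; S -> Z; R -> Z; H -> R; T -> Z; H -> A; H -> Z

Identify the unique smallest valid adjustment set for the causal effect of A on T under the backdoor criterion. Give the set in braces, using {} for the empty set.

{}

Variables eligible for adjustment (non-descendants of A, excluding A and T): {G, H}.
Backdoor paths from A to T:
  P1: A <- H -> R -> Z <- T
  P2: A <- H -> Z <- T
Each backdoor path contains an unconditioned collider, so every path is already blocked with the empty conditioning set:
  P1: blocked at collider Z (neither it nor any descendant is in the conditioning set).
  P2: blocked at collider Z (neither it nor any descendant is in the conditioning set).
The empty set is therefore the unique smallest valid set.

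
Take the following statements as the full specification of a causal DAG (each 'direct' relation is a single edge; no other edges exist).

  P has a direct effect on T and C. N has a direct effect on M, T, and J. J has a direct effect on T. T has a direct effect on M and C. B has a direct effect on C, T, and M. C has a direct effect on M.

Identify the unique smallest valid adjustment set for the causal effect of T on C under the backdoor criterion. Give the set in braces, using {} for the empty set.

Variables eligible for adjustment (non-descendants of T, excluding T and C): {B, J, N, P}.
Backdoor paths from T to C:
  P1: T <- N -> M <- B -> C
  P2: T <- N -> M <- C
  P3: T <- J <- N -> M <- B -> C
  P4: T <- J <- N -> M <- C
  P5: T <- P -> C
  P6: T <- B -> C
  P7: T <- B -> M <- C
The empty set is not sufficient: P5 (T <- P -> C) has no collider blocking it and no conditioned non-collider, so it is open.
Try {B, P}:
  P1: blocked at collider M (neither it nor any descendant is in the conditioning set).
  P2: blocked at collider M (neither it nor any descendant is in the conditioning set).
  P3: blocked at collider M (neither it nor any descendant is in the conditioning set).
  P4: blocked at collider M (neither it nor any descendant is in the conditioning set).
  P5: blocked at fork node P ∈ conditioning set.
  P6: blocked at fork node B ∈ conditioning set.
  P7: blocked at fork node B ∈ conditioning set.
{B, P} contains no descendant of T and blocks every backdoor path.
Every element of {B, P} is needed (dropping B leaves P6 open; dropping P leaves P5 open), so no proper subset is valid.
Among all size-2 subsets of the eligible variables, only {B, P} blocks every backdoor path, so it is the unique smallest valid adjustment set.

{B, P}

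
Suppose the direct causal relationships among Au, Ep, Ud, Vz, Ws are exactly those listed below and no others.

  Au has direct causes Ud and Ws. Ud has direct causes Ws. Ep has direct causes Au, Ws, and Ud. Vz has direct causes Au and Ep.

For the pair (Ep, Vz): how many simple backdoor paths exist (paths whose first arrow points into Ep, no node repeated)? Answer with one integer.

5

A backdoor path from Ep to Vz is any simple undirected path whose first edge points into Ep (i.e. leaves Ep via a parent).
Parents of Ep: {Au, Ud, Ws}.
Enumerating:
  P1: Ep <- Ws -> Ud -> Au -> Vz
  P2: Ep <- Ws -> Au -> Vz
  P3: Ep <- Ud <- Ws -> Au -> Vz
  P4: Ep <- Ud -> Au -> Vz
  P5: Ep <- Au -> Vz
That exhausts the simple backdoor paths. Count: 5.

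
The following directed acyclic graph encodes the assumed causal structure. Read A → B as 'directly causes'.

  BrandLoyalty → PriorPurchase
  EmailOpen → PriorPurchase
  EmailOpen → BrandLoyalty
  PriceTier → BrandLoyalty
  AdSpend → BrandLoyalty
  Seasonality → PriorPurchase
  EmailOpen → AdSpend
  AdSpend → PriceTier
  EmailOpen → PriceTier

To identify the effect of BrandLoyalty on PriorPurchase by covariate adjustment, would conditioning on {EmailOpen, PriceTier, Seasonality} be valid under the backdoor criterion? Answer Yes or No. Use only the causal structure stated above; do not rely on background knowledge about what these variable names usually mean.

Yes

Backdoor paths from BrandLoyalty to PriorPurchase (paths whose first edge points into BrandLoyalty):
  P1: BrandLoyalty <- EmailOpen -> PriorPurchase
  P2: BrandLoyalty <- AdSpend <- EmailOpen -> PriorPurchase
  P3: BrandLoyalty <- AdSpend -> PriceTier <- EmailOpen -> PriorPurchase
  P4: BrandLoyalty <- PriceTier <- EmailOpen -> PriorPurchase
  P5: BrandLoyalty <- PriceTier <- AdSpend <- EmailOpen -> PriorPurchase
Condition 1 (no descendant of BrandLoyalty in the set): holds — descendants of BrandLoyalty are {PriorPurchase}; none are in {EmailOpen, PriceTier, Seasonality}.
Condition 2 (every backdoor path blocked by {EmailOpen, PriceTier, Seasonality}):
  P1: blocked at fork node EmailOpen ∈ conditioning set.
  P2: blocked at fork node EmailOpen ∈ conditioning set.
  P3: blocked at fork node EmailOpen ∈ conditioning set.
  P4: blocked at chain node PriceTier ∈ conditioning set.
  P5: blocked at chain node PriceTier ∈ conditioning set.
{EmailOpen, PriceTier, Seasonality} satisfies the backdoor criterion.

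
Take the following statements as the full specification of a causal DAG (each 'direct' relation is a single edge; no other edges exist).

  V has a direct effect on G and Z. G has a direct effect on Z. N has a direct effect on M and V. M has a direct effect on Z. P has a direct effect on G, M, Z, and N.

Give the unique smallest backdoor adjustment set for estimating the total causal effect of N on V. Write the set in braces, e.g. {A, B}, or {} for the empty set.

Variables eligible for adjustment (non-descendants of N, excluding N and V): {P}.
Backdoor paths from N to V:
  P1: N <- P -> M -> Z <- V
  P2: N <- P -> M -> Z <- G <- V
  P3: N <- P -> G <- V
  P4: N <- P -> G -> Z <- V
  P5: N <- P -> Z <- V
  P6: N <- P -> Z <- G <- V
Each backdoor path contains an unconditioned collider, so every path is already blocked with the empty conditioning set:
  P1: blocked at collider Z (neither it nor any descendant is in the conditioning set).
  P2: blocked at collider Z (neither it nor any descendant is in the conditioning set).
  P3: blocked at collider G (neither it nor any descendant is in the conditioning set).
  P4: blocked at collider Z (neither it nor any descendant is in the conditioning set).
  P5: blocked at collider Z (neither it nor any descendant is in the conditioning set).
  P6: blocked at collider Z (neither it nor any descendant is in the conditioning set).
The empty set is therefore the unique smallest valid set.

{}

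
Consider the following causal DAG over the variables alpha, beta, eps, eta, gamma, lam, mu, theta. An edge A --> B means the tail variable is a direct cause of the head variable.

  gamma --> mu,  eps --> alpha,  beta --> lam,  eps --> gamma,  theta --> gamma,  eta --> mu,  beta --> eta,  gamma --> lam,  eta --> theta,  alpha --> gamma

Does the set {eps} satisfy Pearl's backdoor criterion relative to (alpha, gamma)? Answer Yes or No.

Backdoor paths from alpha to gamma (paths whose first edge points into alpha):
  P1: alpha <- eps -> gamma
Condition 1 (no descendant of alpha in the set): holds — descendants of alpha are {gamma, lam, mu}; none are in {eps}.
Condition 2 (every backdoor path blocked by {eps}):
  P1: blocked at fork node eps ∈ conditioning set.
{eps} satisfies the backdoor criterion.

Yes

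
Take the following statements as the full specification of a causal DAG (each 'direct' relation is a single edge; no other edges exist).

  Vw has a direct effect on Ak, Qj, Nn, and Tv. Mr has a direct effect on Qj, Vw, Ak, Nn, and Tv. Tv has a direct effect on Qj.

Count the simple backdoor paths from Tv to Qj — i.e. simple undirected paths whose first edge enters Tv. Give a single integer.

A backdoor path from Tv to Qj is any simple undirected path whose first edge points into Tv (i.e. leaves Tv via a parent).
Parents of Tv: {Mr, Vw}.
Enumerating:
  P1: Tv <- Mr -> Vw -> Qj
  P2: Tv <- Mr -> Nn <- Vw -> Qj
  P3: Tv <- Mr -> Qj
  P4: Tv <- Mr -> Ak <- Vw -> Qj
  P5: Tv <- Vw <- Mr -> Qj
  P6: Tv <- Vw -> Nn <- Mr -> Qj
  P7: Tv <- Vw -> Qj
  P8: Tv <- Vw -> Ak <- Mr -> Qj
That exhausts the simple backdoor paths. Count: 8.

8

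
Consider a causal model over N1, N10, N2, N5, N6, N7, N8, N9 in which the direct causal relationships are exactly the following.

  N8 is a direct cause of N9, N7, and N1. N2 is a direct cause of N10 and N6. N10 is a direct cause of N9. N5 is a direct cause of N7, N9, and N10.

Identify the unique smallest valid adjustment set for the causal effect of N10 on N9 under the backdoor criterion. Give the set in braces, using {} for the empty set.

Variables eligible for adjustment (non-descendants of N10, excluding N10 and N9): {N1, N2, N5, N6, N7, N8}.
Backdoor paths from N10 to N9:
  P1: N10 <- N5 -> N9
  P2: N10 <- N5 -> N7 <- N8 -> N9
The empty set is not sufficient: P1 (N10 <- N5 -> N9) has no collider blocking it and no conditioned non-collider, so it is open.
Try {N5}:
  P1: blocked at fork node N5 ∈ conditioning set.
  P2: blocked at fork node N5 ∈ conditioning set.
{N5} contains no descendant of N10 and blocks every backdoor path.
No other singleton works — e.g. {N8} leaves P1 open — so {N5} is the unique smallest valid adjustment set.

{N5}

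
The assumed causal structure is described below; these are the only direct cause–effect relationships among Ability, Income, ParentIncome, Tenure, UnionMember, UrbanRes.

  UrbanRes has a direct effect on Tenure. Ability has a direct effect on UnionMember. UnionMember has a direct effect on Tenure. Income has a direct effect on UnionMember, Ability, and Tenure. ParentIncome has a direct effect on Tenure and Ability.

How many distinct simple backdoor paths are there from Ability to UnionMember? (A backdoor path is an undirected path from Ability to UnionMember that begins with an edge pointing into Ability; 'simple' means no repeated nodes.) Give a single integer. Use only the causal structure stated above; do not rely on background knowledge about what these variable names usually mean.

A backdoor path from Ability to UnionMember is any simple undirected path whose first edge points into Ability (i.e. leaves Ability via a parent).
Parents of Ability: {Income, ParentIncome}.
Enumerating:
  P1: Ability <- ParentIncome -> Tenure <- Income -> UnionMember
  P2: Ability <- ParentIncome -> Tenure <- UnionMember
  P3: Ability <- Income -> UnionMember
  P4: Ability <- Income -> Tenure <- UnionMember
That exhausts the simple backdoor paths. Count: 4.

4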